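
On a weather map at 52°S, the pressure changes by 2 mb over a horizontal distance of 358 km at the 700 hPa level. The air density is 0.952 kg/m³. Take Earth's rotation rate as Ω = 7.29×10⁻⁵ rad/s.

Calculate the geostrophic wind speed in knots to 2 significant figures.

Coriolis parameter at 52°S:
f = 2Ω sin φ = 2 × 7.29×10⁻⁵ × sin 52° = 1.15×10⁻⁴ s⁻¹
Pressure gradient: |∂P/∂n| = 200 Pa / 358000 m = 5.59×10⁻⁴ Pa/m
Geostrophic balance (pressure-gradient force = Coriolis force):
V_g = (1/(fρ)) |∂P/∂n| = 5.59×10⁻⁴ / (1.15×10⁻⁴ × 0.952) = 5.11 m/s
Converting: 5.11 m/s × 1.944 = 9.9 knots

9.9 knots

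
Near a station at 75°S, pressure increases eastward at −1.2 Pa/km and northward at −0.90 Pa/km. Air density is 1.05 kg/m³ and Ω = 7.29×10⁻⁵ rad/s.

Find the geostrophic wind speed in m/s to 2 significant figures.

Coriolis parameter at 75°S:
f = 2Ω sin φ = 2 × 7.29×10⁻⁵ × sin 75° = 1.41×10⁻⁴ s⁻¹
In the Southern Hemisphere f is negative: f = −1.41×10⁻⁴ s⁻¹.
Component geostrophic relations (x east, y north):
u_g = −(1/(fρ)) ∂P/∂y,  v_g = (1/(fρ)) ∂P/∂x
u_g = −(−0.90×10⁻³)/(−1.41×10⁻⁴ × 1.05) = −6.09 m/s;  v_g = (−1.2×10⁻³)/(−1.41×10⁻⁴ × 1.05) = 8.12 m/s
|V_g| = √(u_g² + v_g²) = 10.1 m/s

10 m/s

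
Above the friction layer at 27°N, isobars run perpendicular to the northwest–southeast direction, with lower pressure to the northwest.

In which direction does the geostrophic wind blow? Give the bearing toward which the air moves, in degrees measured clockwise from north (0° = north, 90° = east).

The pressure-gradient force points toward the northwest (bearing 315°).
Geostrophic balance: in the Northern Hemisphere the Coriolis force deflects motion to the right, so the geostrophic wind blows 90° to the right of the pressure-gradient force (low pressure on the left).
Rotating 315° by 90° clockwise gives 045° — the wind blows toward the northeast.

045°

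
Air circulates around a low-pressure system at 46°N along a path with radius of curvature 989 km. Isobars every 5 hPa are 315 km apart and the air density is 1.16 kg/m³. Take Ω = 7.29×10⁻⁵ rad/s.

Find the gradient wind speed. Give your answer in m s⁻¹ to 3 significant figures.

Coriolis parameter at 46°N:
f = 2Ω sin φ = 2 × 7.29×10⁻⁵ × sin 46° = 1.05×10⁻⁴ s⁻¹
Pressure gradient: |∂P/∂n| = 500 Pa / 315000 m = 1.59×10⁻³ Pa/m
Geostrophic speed: V_g = |∂P/∂n|/(fρ) = 1.59×10⁻³/(1.05×10⁻⁴ × 1.16) = 13.0 m/s
Around a low, centrifugal force acts outward with Coriolis, so pressure-gradient force balances both:
(1/ρ)|∂P/∂n| = fV + V²/R  →  V² + fR·V − fR·V_g = 0
With fR = 1.05×10⁻⁴ × 989×10³ m = 104 m/s:
V = [−fR + √((fR)² + 4 fR V_g)]/2 = [−104 + √(104² + 4×104×13)]/2 = 11.7 m/s
Subgeostrophic (V < V_g = 13 m/s), as expected around a low.

11.7 m s⁻¹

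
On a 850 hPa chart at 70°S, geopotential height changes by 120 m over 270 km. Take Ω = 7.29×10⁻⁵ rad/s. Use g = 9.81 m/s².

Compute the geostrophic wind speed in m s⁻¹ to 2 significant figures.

Coriolis parameter at 70°S:
f = 2Ω sin φ = 2 × 7.29×10⁻⁵ × sin 70° = 1.37×10⁻⁴ s⁻¹
Height gradient: |∂Z/∂n| = 120 m / 270000 m = 4.44×10⁻⁴
On a pressure surface, geostrophic balance gives V_g = (g/f)|∂Z/∂n|:
V_g = 9.81 × 4.44×10⁻⁴ / 1.37×10⁻⁴ = 31.8 m/s

32 m s⁻¹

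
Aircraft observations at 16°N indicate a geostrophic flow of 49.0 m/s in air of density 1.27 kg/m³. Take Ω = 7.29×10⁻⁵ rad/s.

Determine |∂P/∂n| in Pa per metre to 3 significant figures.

2.50×10⁻³ Pa/m

Coriolis parameter at 16°N:
f = 2Ω sin φ = 2 × 7.29×10⁻⁵ × sin 16° = 4.02×10⁻⁵ s⁻¹
Geostrophic balance rearranged: |∂P/∂n| = f ρ V_g
|∂P/∂n| = 4.02×10⁻⁵ × 1.27 × 49.0 = 2.50×10⁻³ Pa/m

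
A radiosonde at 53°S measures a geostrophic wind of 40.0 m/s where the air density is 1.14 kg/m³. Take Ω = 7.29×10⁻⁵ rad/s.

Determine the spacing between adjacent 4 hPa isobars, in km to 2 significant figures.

Coriolis parameter at 53°S:
f = 2Ω sin φ = 2 × 7.29×10⁻⁵ × sin 53° = 1.16×10⁻⁴ s⁻¹
Geostrophic balance rearranged: |∂P/∂n| = f ρ V_g
|∂P/∂n| = 1.16×10⁻⁴ × 1.14 × 40.0 = 5.31×10⁻³ Pa/m
Isobar spacing: Δn = ΔP/|∂P/∂n| = 400 Pa / 5.31×10⁻³ Pa/m = 75334 m ≈ 75 km

75 km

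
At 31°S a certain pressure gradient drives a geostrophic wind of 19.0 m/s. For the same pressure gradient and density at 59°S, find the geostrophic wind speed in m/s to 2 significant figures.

11 m/s

With the same pressure gradient and density, V_g ∝ 1/f ∝ 1/sin φ.
V₂ = V₁ · sin φ₁ / sin φ₂ = 19.0 × sin 31° / sin 59°
V₂ = 19.0 × 0.5150/0.8572 = 11 m/s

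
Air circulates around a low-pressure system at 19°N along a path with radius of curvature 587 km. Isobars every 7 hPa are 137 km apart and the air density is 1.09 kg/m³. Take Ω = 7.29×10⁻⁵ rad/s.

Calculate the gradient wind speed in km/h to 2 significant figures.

Coriolis parameter at 19°N:
f = 2Ω sin φ = 2 × 7.29×10⁻⁵ × sin 19° = 4.75×10⁻⁵ s⁻¹
Pressure gradient: |∂P/∂n| = 700 Pa / 137000 m = 5.11×10⁻³ Pa/m
Geostrophic speed: V_g = |∂P/∂n|/(fρ) = 5.11×10⁻³/(4.75×10⁻⁵ × 1.09) = 98.8 m/s
Around a low, centrifugal force acts outward with Coriolis, so pressure-gradient force balances both:
(1/ρ)|∂P/∂n| = fV + V²/R  →  V² + fR·V − fR·V_g = 0
With fR = 4.75×10⁻⁵ × 587×10³ m = 27.9 m/s:
V = [−fR + √((fR)² + 4 fR V_g)]/2 = [−27.9 + √(27.9² + 4×27.9×98.8)]/2 = 40.3 m/s
Subgeostrophic (V < V_g = 98.8 m/s), as expected around a low.
Converting: 40.3 m/s × 3.6 = 150 km/h

150 km/h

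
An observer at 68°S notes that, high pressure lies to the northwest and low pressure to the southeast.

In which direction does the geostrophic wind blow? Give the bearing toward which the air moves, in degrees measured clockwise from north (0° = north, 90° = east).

The pressure-gradient force points toward the southeast (bearing 135°).
Geostrophic balance: in the Southern Hemisphere the Coriolis force deflects motion to the left, so the geostrophic wind blows 90° to the left of the pressure-gradient force (low pressure on the right).
Rotating 135° by 90° counterclockwise gives 045° — the wind blows toward the northeast.

045°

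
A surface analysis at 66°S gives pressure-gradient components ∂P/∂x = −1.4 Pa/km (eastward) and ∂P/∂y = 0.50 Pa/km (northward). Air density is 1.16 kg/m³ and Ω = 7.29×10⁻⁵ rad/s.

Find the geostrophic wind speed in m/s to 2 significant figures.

Coriolis parameter at 66°S:
f = 2Ω sin φ = 2 × 7.29×10⁻⁵ × sin 66° = 1.33×10⁻⁴ s⁻¹
In the Southern Hemisphere f is negative: f = −1.33×10⁻⁴ s⁻¹.
Component geostrophic relations (x east, y north):
u_g = −(1/(fρ)) ∂P/∂y,  v_g = (1/(fρ)) ∂P/∂x
u_g = −(0.50×10⁻³)/(−1.33×10⁻⁴ × 1.16) = 3.24 m/s;  v_g = (−1.4×10⁻³)/(−1.33×10⁻⁴ × 1.16) = 9.06 m/s
|V_g| = √(u_g² + v_g²) = 9.62 m/s

9.6 m/s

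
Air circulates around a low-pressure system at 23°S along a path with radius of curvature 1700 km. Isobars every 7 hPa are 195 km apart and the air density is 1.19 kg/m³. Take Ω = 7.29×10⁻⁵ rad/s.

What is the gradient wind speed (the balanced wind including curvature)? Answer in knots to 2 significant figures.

Coriolis parameter at 23°S:
f = 2Ω sin φ = 2 × 7.29×10⁻⁵ × sin 23° = 5.70×10⁻⁵ s⁻¹
Pressure gradient: |∂P/∂n| = 700 Pa / 195000 m = 3.59×10⁻³ Pa/m
Geostrophic speed: V_g = |∂P/∂n|/(fρ) = 3.59×10⁻³/(5.70×10⁻⁵ × 1.19) = 53.0 m/s
Around a low, centrifugal force acts outward with Coriolis, so pressure-gradient force balances both:
(1/ρ)|∂P/∂n| = fV + V²/R  →  V² + fR·V − fR·V_g = 0
With fR = 5.70×10⁻⁵ × 1700×10³ m = 96.8 m/s:
V = [−fR + √((fR)² + 4 fR V_g)]/2 = [−96.8 + √(96.8² + 4×96.8×53)]/2 = 38 m/s
Subgeostrophic (V < V_g = 53 m/s), as expected around a low.
Converting: 38 m/s × 1.944 = 74 knots

74 knots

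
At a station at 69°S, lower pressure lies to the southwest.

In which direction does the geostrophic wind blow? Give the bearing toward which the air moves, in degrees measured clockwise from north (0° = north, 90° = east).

135°

The pressure-gradient force points toward the southwest (bearing 225°).
Geostrophic balance: in the Southern Hemisphere the Coriolis force deflects motion to the left, so the geostrophic wind blows 90° to the left of the pressure-gradient force (low pressure on the right).
Rotating 225° by 90° counterclockwise gives 135° — the wind blows toward the southeast.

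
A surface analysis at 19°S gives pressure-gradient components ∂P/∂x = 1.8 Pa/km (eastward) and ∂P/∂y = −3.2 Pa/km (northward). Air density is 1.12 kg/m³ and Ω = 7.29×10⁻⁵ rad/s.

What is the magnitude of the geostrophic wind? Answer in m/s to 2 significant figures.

69 m/s

Coriolis parameter at 19°S:
f = 2Ω sin φ = 2 × 7.29×10⁻⁵ × sin 19° = 4.75×10⁻⁵ s⁻¹
In the Southern Hemisphere f is negative: f = −4.75×10⁻⁵ s⁻¹.
Component geostrophic relations (x east, y north):
u_g = −(1/(fρ)) ∂P/∂y,  v_g = (1/(fρ)) ∂P/∂x
u_g = −(−3.2×10⁻³)/(−4.75×10⁻⁵ × 1.12) = −60.2 m/s;  v_g = (1.8×10⁻³)/(−4.75×10⁻⁵ × 1.12) = −33.9 m/s
|V_g| = √(u_g² + v_g²) = 69.1 m/s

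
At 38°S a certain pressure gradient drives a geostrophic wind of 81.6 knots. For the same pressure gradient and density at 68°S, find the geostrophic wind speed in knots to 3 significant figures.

54.2 knots

With the same pressure gradient and density, V_g ∝ 1/f ∝ 1/sin φ.
V₂ = V₁ · sin φ₁ / sin φ₂ = 81.6 × sin 38° / sin 68°
V₂ = 81.6 × 0.6157/0.9272 = 54.2 knots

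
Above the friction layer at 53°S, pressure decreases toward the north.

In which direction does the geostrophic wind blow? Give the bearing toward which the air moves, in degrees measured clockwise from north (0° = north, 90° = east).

270°

The pressure-gradient force points toward the north (bearing 000°).
Geostrophic balance: in the Southern Hemisphere the Coriolis force deflects motion to the left, so the geostrophic wind blows 90° to the left of the pressure-gradient force (low pressure on the right).
Rotating 000° by 90° counterclockwise gives 270° — the wind blows toward the west.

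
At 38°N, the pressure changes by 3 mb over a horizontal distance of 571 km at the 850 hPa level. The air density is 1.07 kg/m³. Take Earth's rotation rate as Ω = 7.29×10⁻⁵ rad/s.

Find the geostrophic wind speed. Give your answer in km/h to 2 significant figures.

20 km/h

Coriolis parameter at 38°N:
f = 2Ω sin φ = 2 × 7.29×10⁻⁵ × sin 38° = 8.98×10⁻⁵ s⁻¹
Pressure gradient: |∂P/∂n| = 300 Pa / 571000 m = 5.25×10⁻⁴ Pa/m
Geostrophic balance (pressure-gradient force = Coriolis force):
V_g = (1/(fρ)) |∂P/∂n| = 5.25×10⁻⁴ / (8.98×10⁻⁵ × 1.07) = 5.47 m/s
Converting: 5.47 m/s × 3.6 = 20 km/h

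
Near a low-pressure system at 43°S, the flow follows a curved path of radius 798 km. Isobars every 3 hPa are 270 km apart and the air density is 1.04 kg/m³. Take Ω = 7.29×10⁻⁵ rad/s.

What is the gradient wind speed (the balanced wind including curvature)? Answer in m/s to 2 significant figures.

9.6 m/s

Coriolis parameter at 43°S:
f = 2Ω sin φ = 2 × 7.29×10⁻⁵ × sin 43° = 9.94×10⁻⁵ s⁻¹
Pressure gradient: |∂P/∂n| = 300 Pa / 270000 m = 1.11×10⁻³ Pa/m
Geostrophic speed: V_g = |∂P/∂n|/(fρ) = 1.11×10⁻³/(9.94×10⁻⁵ × 1.04) = 10.7 m/s
Around a low, centrifugal force acts outward with Coriolis, so pressure-gradient force balances both:
(1/ρ)|∂P/∂n| = fV + V²/R  →  V² + fR·V − fR·V_g = 0
With fR = 9.94×10⁻⁵ × 798×10³ m = 79.3 m/s:
V = [−fR + √((fR)² + 4 fR V_g)]/2 = [−79.3 + √(79.3² + 4×79.3×10.7)]/2 = 9.59 m/s
Subgeostrophic (V < V_g = 10.7 m/s), as expected around a low.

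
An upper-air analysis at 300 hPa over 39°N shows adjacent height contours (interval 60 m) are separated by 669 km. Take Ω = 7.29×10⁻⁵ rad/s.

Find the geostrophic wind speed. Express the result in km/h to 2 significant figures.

35 km/h

Coriolis parameter at 39°N:
f = 2Ω sin φ = 2 × 7.29×10⁻⁵ × sin 39° = 9.18×10⁻⁵ s⁻¹
Height gradient: |∂Z/∂n| = 60 m / 669000 m = 8.97×10⁻⁵
On a pressure surface, geostrophic balance gives V_g = (g/f)|∂Z/∂n|:
V_g = 9.81 × 8.97×10⁻⁵ / 9.18×10⁻⁵ = 9.59 m/s
Converting: 9.59 m/s × 3.6 = 35 km/h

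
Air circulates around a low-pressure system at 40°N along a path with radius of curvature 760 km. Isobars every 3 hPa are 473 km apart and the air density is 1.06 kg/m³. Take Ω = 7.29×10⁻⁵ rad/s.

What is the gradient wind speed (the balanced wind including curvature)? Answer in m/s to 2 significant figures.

Coriolis parameter at 40°N:
f = 2Ω sin φ = 2 × 7.29×10⁻⁵ × sin 40° = 9.37×10⁻⁵ s⁻¹
Pressure gradient: |∂P/∂n| = 300 Pa / 473000 m = 6.34×10⁻⁴ Pa/m
Geostrophic speed: V_g = |∂P/∂n|/(fρ) = 6.34×10⁻⁴/(9.37×10⁻⁵ × 1.06) = 6.38 m/s
Around a low, centrifugal force acts outward with Coriolis, so pressure-gradient force balances both:
(1/ρ)|∂P/∂n| = fV + V²/R  →  V² + fR·V − fR·V_g = 0
With fR = 9.37×10⁻⁵ × 760×10³ m = 71.2 m/s:
V = [−fR + √((fR)² + 4 fR V_g)]/2 = [−71.2 + √(71.2² + 4×71.2×6.38)]/2 = 5.9 m/s
Subgeostrophic (V < V_g = 6.38 m/s), as expected around a low.

5.9 m/s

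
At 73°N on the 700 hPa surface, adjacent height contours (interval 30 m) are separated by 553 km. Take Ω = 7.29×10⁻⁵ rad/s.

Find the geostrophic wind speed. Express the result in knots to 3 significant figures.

7.42 knots

Coriolis parameter at 73°N:
f = 2Ω sin φ = 2 × 7.29×10⁻⁵ × sin 73° = 1.39×10⁻⁴ s⁻¹
Height gradient: |∂Z/∂n| = 30 m / 553000 m = 5.42×10⁻⁵
On a pressure surface, geostrophic balance gives V_g = (g/f)|∂Z/∂n|:
V_g = 9.81 × 5.42×10⁻⁵ / 1.39×10⁻⁴ = 3.82 m/s
Converting: 3.82 m/s × 1.944 = 7.42 knots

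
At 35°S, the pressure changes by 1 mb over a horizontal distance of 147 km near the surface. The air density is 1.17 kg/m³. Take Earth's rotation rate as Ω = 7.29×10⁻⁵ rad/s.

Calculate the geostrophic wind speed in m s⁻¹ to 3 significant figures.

6.95 m s⁻¹

Coriolis parameter at 35°S:
f = 2Ω sin φ = 2 × 7.29×10⁻⁵ × sin 35° = 8.36×10⁻⁵ s⁻¹
Pressure gradient: |∂P/∂n| = 100 Pa / 147000 m = 6.80×10⁻⁴ Pa/m
Geostrophic balance (pressure-gradient force = Coriolis force):
V_g = (1/(fρ)) |∂P/∂n| = 6.80×10⁻⁴ / (8.36×10⁻⁵ × 1.17) = 6.95 m/s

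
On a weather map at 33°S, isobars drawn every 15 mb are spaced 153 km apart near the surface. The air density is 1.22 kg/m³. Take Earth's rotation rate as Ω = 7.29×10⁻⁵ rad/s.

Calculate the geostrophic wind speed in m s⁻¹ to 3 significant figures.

Coriolis parameter at 33°S:
f = 2Ω sin φ = 2 × 7.29×10⁻⁵ × sin 33° = 7.94×10⁻⁵ s⁻¹
Pressure gradient: |∂P/∂n| = 1500 Pa / 153000 m = 9.80×10⁻³ Pa/m
Geostrophic balance (pressure-gradient force = Coriolis force):
V_g = (1/(fρ)) |∂P/∂n| = 9.80×10⁻³ / (7.94×10⁻⁵ × 1.22) = 101 m/s

101 m s⁻¹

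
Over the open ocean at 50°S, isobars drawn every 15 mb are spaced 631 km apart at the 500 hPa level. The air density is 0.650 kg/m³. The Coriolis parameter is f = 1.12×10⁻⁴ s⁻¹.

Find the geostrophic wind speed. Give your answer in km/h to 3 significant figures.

Pressure gradient: |∂P/∂n| = 1500 Pa / 631000 m = 2.38×10⁻³ Pa/m
Geostrophic balance (pressure-gradient force = Coriolis force):
V_g = (1/(fρ)) |∂P/∂n| = 2.38×10⁻³ / (1.12×10⁻⁴ × 0.650) = 32.7 m/s
Converting: 32.7 m/s × 3.6 = 118 km/h

118 km/h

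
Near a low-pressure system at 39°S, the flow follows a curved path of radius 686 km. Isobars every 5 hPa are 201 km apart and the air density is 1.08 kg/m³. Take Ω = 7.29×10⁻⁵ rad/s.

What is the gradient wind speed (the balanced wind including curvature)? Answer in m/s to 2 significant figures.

Coriolis parameter at 39°S:
f = 2Ω sin φ = 2 × 7.29×10⁻⁵ × sin 39° = 9.18×10⁻⁵ s⁻¹
Pressure gradient: |∂P/∂n| = 500 Pa / 201000 m = 2.49×10⁻³ Pa/m
Geostrophic speed: V_g = |∂P/∂n|/(fρ) = 2.49×10⁻³/(9.18×10⁻⁵ × 1.08) = 25.1 m/s
Around a low, centrifugal force acts outward with Coriolis, so pressure-gradient force balances both:
(1/ρ)|∂P/∂n| = fV + V²/R  →  V² + fR·V − fR·V_g = 0
With fR = 9.18×10⁻⁵ × 686×10³ m = 62.9 m/s:
V = [−fR + √((fR)² + 4 fR V_g)]/2 = [−62.9 + √(62.9² + 4×62.9×25.1)]/2 = 19.2 m/s
Subgeostrophic (V < V_g = 25.1 m/s), as expected around a low.

19 m/s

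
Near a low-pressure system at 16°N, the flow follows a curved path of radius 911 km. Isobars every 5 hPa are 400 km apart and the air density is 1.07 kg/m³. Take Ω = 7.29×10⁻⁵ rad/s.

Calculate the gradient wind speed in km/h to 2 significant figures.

69 km/h

Coriolis parameter at 16°N:
f = 2Ω sin φ = 2 × 7.29×10⁻⁵ × sin 16° = 4.02×10⁻⁵ s⁻¹
Pressure gradient: |∂P/∂n| = 500 Pa / 400000 m = 1.25×10⁻³ Pa/m
Geostrophic speed: V_g = |∂P/∂n|/(fρ) = 1.25×10⁻³/(4.02×10⁻⁵ × 1.07) = 29.1 m/s
Around a low, centrifugal force acts outward with Coriolis, so pressure-gradient force balances both:
(1/ρ)|∂P/∂n| = fV + V²/R  →  V² + fR·V − fR·V_g = 0
With fR = 4.02×10⁻⁵ × 911×10³ m = 36.6 m/s:
V = [−fR + √((fR)² + 4 fR V_g)]/2 = [−36.6 + √(36.6² + 4×36.6×29.1)]/2 = 19.1 m/s
Subgeostrophic (V < V_g = 29.1 m/s), as expected around a low.
Converting: 19.1 m/s × 3.6 = 69 km/h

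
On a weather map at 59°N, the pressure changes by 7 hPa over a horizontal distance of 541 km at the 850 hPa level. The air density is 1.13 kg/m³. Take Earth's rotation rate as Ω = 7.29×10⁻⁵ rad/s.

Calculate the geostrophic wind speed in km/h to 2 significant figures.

33 km/h

Coriolis parameter at 59°N:
f = 2Ω sin φ = 2 × 7.29×10⁻⁵ × sin 59° = 1.25×10⁻⁴ s⁻¹
Pressure gradient: |∂P/∂n| = 700 Pa / 541000 m = 1.29×10⁻³ Pa/m
Geostrophic balance (pressure-gradient force = Coriolis force):
V_g = (1/(fρ)) |∂P/∂n| = 1.29×10⁻³ / (1.25×10⁻⁴ × 1.13) = 9.16 m/s
Converting: 9.16 m/s × 3.6 = 33 km/h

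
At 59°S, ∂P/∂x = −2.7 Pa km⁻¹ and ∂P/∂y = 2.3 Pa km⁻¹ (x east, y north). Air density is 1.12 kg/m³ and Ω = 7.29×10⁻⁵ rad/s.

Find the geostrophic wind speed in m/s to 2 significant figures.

Coriolis parameter at 59°S:
f = 2Ω sin φ = 2 × 7.29×10⁻⁵ × sin 59° = 1.25×10⁻⁴ s⁻¹
In the Southern Hemisphere f is negative: f = −1.25×10⁻⁴ s⁻¹.
Component geostrophic relations (x east, y north):
u_g = −(1/(fρ)) ∂P/∂y,  v_g = (1/(fρ)) ∂P/∂x
u_g = −(2.3×10⁻³)/(−1.25×10⁻⁴ × 1.12) = 16.4 m/s;  v_g = (−2.7×10⁻³)/(−1.25×10⁻⁴ × 1.12) = 19.3 m/s
|V_g| = √(u_g² + v_g²) = 25.3 m/s

25 m/s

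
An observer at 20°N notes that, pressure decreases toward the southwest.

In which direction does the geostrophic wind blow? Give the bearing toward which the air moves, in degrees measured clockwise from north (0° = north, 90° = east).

The pressure-gradient force points toward the southwest (bearing 225°).
Geostrophic balance: in the Northern Hemisphere the Coriolis force deflects motion to the right, so the geostrophic wind blows 90° to the right of the pressure-gradient force (low pressure on the left).
Rotating 225° by 90° clockwise gives 315° — the wind blows toward the northwest.

315°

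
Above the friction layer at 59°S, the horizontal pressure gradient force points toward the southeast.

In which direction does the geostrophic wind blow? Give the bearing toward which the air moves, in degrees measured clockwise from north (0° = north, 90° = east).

045°

The pressure-gradient force points toward the southeast (bearing 135°).
Geostrophic balance: in the Southern Hemisphere the Coriolis force deflects motion to the left, so the geostrophic wind blows 90° to the left of the pressure-gradient force (low pressure on the right).
Rotating 135° by 90° counterclockwise gives 045° — the wind blows toward the northeast.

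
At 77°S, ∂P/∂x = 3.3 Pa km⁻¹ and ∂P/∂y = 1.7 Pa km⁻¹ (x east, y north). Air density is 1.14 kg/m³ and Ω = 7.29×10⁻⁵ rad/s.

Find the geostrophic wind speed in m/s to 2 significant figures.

Coriolis parameter at 77°S:
f = 2Ω sin φ = 2 × 7.29×10⁻⁵ × sin 77° = 1.42×10⁻⁴ s⁻¹
In the Southern Hemisphere f is negative: f = −1.42×10⁻⁴ s⁻¹.
Component geostrophic relations (x east, y north):
u_g = −(1/(fρ)) ∂P/∂y,  v_g = (1/(fρ)) ∂P/∂x
u_g = −(1.7×10⁻³)/(−1.42×10⁻⁴ × 1.14) = 10.5 m/s;  v_g = (3.3×10⁻³)/(−1.42×10⁻⁴ × 1.14) = −20.4 m/s
|V_g| = √(u_g² + v_g²) = 22.9 m/s

23 m/s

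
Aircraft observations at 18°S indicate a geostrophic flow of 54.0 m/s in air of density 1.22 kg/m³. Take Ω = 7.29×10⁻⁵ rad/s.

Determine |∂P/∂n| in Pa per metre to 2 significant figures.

Coriolis parameter at 18°S:
f = 2Ω sin φ = 2 × 7.29×10⁻⁵ × sin 18° = 4.51×10⁻⁵ s⁻¹
Geostrophic balance rearranged: |∂P/∂n| = f ρ V_g
|∂P/∂n| = 4.51×10⁻⁵ × 1.22 × 54.0 = 2.97×10⁻³ Pa/m

3.0×10⁻³ Pa/m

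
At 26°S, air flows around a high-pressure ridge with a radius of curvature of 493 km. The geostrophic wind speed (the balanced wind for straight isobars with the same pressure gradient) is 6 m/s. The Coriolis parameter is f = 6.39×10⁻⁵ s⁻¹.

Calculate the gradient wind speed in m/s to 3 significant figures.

Around a high, pressure-gradient force acts outward with centrifugal, so Coriolis balances both:
fV = (1/ρ)|∂P/∂n| + V²/R  →  V² − fR·V + fR·V_g = 0
With fR = 6.39×10⁻⁵ × 493×10³ m = 31.5 m/s:
V = [fR − √((fR)² − 4 fR V_g)]/2 = [31.5 − √(31.5² − 4×31.5×6)]/2 = 8.06 m/s
Supergeostrophic (V > V_g = 6 m/s), as expected around a high.

8.06 m/s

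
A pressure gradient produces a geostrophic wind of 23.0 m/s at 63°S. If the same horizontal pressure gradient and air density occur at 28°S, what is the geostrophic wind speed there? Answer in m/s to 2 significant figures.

With the same pressure gradient and density, V_g ∝ 1/f ∝ 1/sin φ.
V₂ = V₁ · sin φ₁ / sin φ₂ = 23.0 × sin 63° / sin 28°
V₂ = 23.0 × 0.8910/0.4695 = 44 m/s

44 m/s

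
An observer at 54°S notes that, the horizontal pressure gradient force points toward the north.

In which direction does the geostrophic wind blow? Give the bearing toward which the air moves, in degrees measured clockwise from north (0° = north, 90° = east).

270°

The pressure-gradient force points toward the north (bearing 000°).
Geostrophic balance: in the Southern Hemisphere the Coriolis force deflects motion to the left, so the geostrophic wind blows 90° to the left of the pressure-gradient force (low pressure on the right).
Rotating 000° by 90° counterclockwise gives 270° — the wind blows toward the west.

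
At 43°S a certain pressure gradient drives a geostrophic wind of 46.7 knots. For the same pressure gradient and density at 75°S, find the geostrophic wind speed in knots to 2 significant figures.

With the same pressure gradient and density, V_g ∝ 1/f ∝ 1/sin φ.
V₂ = V₁ · sin φ₁ / sin φ₂ = 46.7 × sin 43° / sin 75°
V₂ = 46.7 × 0.6820/0.9659 = 33 knots

33 knots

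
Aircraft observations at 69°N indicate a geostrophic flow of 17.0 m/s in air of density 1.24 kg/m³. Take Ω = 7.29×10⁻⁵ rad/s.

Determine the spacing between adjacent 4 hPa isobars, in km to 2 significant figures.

140 km

Coriolis parameter at 69°N:
f = 2Ω sin φ = 2 × 7.29×10⁻⁵ × sin 69° = 1.36×10⁻⁴ s⁻¹
Geostrophic balance rearranged: |∂P/∂n| = f ρ V_g
|∂P/∂n| = 1.36×10⁻⁴ × 1.24 × 17.0 = 2.87×10⁻³ Pa/m
Isobar spacing: Δn = ΔP/|∂P/∂n| = 400 Pa / 2.87×10⁻³ Pa/m = 139406 m ≈ 140 km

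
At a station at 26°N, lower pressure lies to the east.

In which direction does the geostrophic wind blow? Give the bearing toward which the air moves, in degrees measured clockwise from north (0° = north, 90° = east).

180°

The pressure-gradient force points toward the east (bearing 090°).
Geostrophic balance: in the Northern Hemisphere the Coriolis force deflects motion to the right, so the geostrophic wind blows 90° to the right of the pressure-gradient force (low pressure on the left).
Rotating 090° by 90° clockwise gives 180° — the wind blows toward the south.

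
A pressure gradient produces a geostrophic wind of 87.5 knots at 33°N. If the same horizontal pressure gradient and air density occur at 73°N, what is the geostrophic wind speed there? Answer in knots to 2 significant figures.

50 knots

With the same pressure gradient and density, V_g ∝ 1/f ∝ 1/sin φ.
V₂ = V₁ · sin φ₁ / sin φ₂ = 87.5 × sin 33° / sin 73°
V₂ = 87.5 × 0.5446/0.9563 = 50 knots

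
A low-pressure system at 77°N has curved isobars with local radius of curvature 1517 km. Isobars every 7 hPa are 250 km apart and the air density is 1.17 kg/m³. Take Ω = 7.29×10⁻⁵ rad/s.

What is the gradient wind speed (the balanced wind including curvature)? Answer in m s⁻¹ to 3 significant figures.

15.7 m s⁻¹

Coriolis parameter at 77°N:
f = 2Ω sin φ = 2 × 7.29×10⁻⁵ × sin 77° = 1.42×10⁻⁴ s⁻¹
Pressure gradient: |∂P/∂n| = 700 Pa / 250000 m = 2.80×10⁻³ Pa/m
Geostrophic speed: V_g = |∂P/∂n|/(fρ) = 2.80×10⁻³/(1.42×10⁻⁴ × 1.17) = 16.8 m/s
Around a low, centrifugal force acts outward with Coriolis, so pressure-gradient force balances both:
(1/ρ)|∂P/∂n| = fV + V²/R  →  V² + fR·V − fR·V_g = 0
With fR = 1.42×10⁻⁴ × 1517×10³ m = 216 m/s:
V = [−fR + √((fR)² + 4 fR V_g)]/2 = [−216 + √(216² + 4×216×16.8)]/2 = 15.7 m/s
Subgeostrophic (V < V_g = 16.8 m/s), as expected around a low.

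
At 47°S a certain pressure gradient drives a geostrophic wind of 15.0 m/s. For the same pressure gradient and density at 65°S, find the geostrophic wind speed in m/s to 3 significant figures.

With the same pressure gradient and density, V_g ∝ 1/f ∝ 1/sin φ.
V₂ = V₁ · sin φ₁ / sin φ₂ = 15.0 × sin 47° / sin 65°
V₂ = 15.0 × 0.7314/0.9063 = 12.1 m/s

12.1 m/s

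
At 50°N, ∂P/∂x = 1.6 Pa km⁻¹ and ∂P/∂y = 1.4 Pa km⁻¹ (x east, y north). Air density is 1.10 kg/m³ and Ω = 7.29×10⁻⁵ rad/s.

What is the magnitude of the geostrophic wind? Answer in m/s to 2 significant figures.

Coriolis parameter at 50°N:
f = 2Ω sin φ = 2 × 7.29×10⁻⁵ × sin 50° = 1.12×10⁻⁴ s⁻¹
Component geostrophic relations (x east, y north):
u_g = −(1/(fρ)) ∂P/∂y,  v_g = (1/(fρ)) ∂P/∂x
u_g = −(1.4×10⁻³)/(1.12×10⁻⁴ × 1.10) = −11.4 m/s;  v_g = (1.6×10⁻³)/(1.12×10⁻⁴ × 1.10) = 13.0 m/s
|V_g| = √(u_g² + v_g²) = 17.3 m/s

17 m/s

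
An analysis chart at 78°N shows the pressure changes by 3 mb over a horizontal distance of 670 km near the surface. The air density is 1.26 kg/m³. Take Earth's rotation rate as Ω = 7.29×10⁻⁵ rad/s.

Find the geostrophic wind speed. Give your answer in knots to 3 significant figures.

Coriolis parameter at 78°N:
f = 2Ω sin φ = 2 × 7.29×10⁻⁵ × sin 78° = 1.43×10⁻⁴ s⁻¹
Pressure gradient: |∂P/∂n| = 300 Pa / 670000 m = 4.48×10⁻⁴ Pa/m
Geostrophic balance (pressure-gradient force = Coriolis force):
V_g = (1/(fρ)) |∂P/∂n| = 4.48×10⁻⁴ / (1.43×10⁻⁴ × 1.26) = 2.49 m/s
Converting: 2.49 m/s × 1.944 = 4.84 knots

4.84 knots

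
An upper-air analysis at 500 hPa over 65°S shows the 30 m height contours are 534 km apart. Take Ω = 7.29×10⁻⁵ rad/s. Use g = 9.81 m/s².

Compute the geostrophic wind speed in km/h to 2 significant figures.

Coriolis parameter at 65°S:
f = 2Ω sin φ = 2 × 7.29×10⁻⁵ × sin 65° = 1.32×10⁻⁴ s⁻¹
Height gradient: |∂Z/∂n| = 30 m / 534000 m = 5.62×10⁻⁵
On a pressure surface, geostrophic balance gives V_g = (g/f)|∂Z/∂n|:
V_g = 9.81 × 5.62×10⁻⁵ / 1.32×10⁻⁴ = 4.17 m/s
Converting: 4.17 m/s × 3.6 = 15 km/h

15 km/h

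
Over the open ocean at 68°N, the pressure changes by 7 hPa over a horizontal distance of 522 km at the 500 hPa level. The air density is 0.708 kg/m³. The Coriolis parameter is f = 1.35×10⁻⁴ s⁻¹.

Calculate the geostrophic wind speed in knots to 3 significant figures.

27.3 knots

Pressure gradient: |∂P/∂n| = 700 Pa / 522000 m = 1.34×10⁻³ Pa/m
Geostrophic balance (pressure-gradient force = Coriolis force):
V_g = (1/(fρ)) |∂P/∂n| = 1.34×10⁻³ / (1.35×10⁻⁴ × 0.708) = 14.0 m/s
Converting: 14.0 m/s × 1.944 = 27.3 knots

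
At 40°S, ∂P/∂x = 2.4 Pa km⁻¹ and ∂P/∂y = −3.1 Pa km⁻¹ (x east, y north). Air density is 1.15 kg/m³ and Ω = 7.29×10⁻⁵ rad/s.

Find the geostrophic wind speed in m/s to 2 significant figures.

36 m/s

Coriolis parameter at 40°S:
f = 2Ω sin φ = 2 × 7.29×10⁻⁵ × sin 40° = 9.37×10⁻⁵ s⁻¹
In the Southern Hemisphere f is negative: f = −9.37×10⁻⁵ s⁻¹.
Component geostrophic relations (x east, y north):
u_g = −(1/(fρ)) ∂P/∂y,  v_g = (1/(fρ)) ∂P/∂x
u_g = −(−3.1×10⁻³)/(−9.37×10⁻⁵ × 1.15) = −28.8 m/s;  v_g = (2.4×10⁻³)/(−9.37×10⁻⁵ × 1.15) = −22.3 m/s
|V_g| = √(u_g² + v_g²) = 36.4 m/s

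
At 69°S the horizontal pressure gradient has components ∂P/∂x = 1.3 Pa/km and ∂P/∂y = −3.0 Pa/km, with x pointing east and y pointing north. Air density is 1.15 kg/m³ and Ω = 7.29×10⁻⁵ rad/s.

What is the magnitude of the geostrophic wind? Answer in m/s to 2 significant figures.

21 m/s

Coriolis parameter at 69°S:
f = 2Ω sin φ = 2 × 7.29×10⁻⁵ × sin 69° = 1.36×10⁻⁴ s⁻¹
In the Southern Hemisphere f is negative: f = −1.36×10⁻⁴ s⁻¹.
Component geostrophic relations (x east, y north):
u_g = −(1/(fρ)) ∂P/∂y,  v_g = (1/(fρ)) ∂P/∂x
u_g = −(−3.0×10⁻³)/(−1.36×10⁻⁴ × 1.15) = −19.2 m/s;  v_g = (1.3×10⁻³)/(−1.36×10⁻⁴ × 1.15) = −8.30 m/s
|V_g| = √(u_g² + v_g²) = 20.9 m/s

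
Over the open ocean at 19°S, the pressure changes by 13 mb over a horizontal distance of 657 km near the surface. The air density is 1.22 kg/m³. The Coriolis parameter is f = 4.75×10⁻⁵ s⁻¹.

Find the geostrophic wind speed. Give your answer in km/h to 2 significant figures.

Pressure gradient: |∂P/∂n| = 1300 Pa / 657000 m = 1.98×10⁻³ Pa/m
Geostrophic balance (pressure-gradient force = Coriolis force):
V_g = (1/(fρ)) |∂P/∂n| = 1.98×10⁻³ / (4.75×10⁻⁵ × 1.22) = 34.1 m/s
Converting: 34.1 m/s × 3.6 = 120 km/h

120 km/h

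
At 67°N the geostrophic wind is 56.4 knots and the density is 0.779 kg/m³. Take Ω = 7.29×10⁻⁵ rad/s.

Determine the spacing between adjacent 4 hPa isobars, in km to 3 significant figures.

132 km

Coriolis parameter at 67°N:
f = 2Ω sin φ = 2 × 7.29×10⁻⁵ × sin 67° = 1.34×10⁻⁴ s⁻¹
Wind speed in SI: 56.4 knots = 29.0 m/s
Geostrophic balance rearranged: |∂P/∂n| = f ρ V_g
|∂P/∂n| = 1.34×10⁻⁴ × 0.779 × 29.0 = 3.03×10⁻³ Pa/m
Isobar spacing: Δn = ΔP/|∂P/∂n| = 400 Pa / 3.03×10⁻³ Pa/m = 131863 m ≈ 132 km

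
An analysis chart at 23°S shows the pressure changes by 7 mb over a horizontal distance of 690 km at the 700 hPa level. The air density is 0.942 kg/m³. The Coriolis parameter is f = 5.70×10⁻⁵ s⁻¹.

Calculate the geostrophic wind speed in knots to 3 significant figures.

36.7 knots

Pressure gradient: |∂P/∂n| = 700 Pa / 690000 m = 1.01×10⁻³ Pa/m
Geostrophic balance (pressure-gradient force = Coriolis force):
V_g = (1/(fρ)) |∂P/∂n| = 1.01×10⁻³ / (5.70×10⁻⁵ × 0.942) = 18.9 m/s
Converting: 18.9 m/s × 1.944 = 36.7 knots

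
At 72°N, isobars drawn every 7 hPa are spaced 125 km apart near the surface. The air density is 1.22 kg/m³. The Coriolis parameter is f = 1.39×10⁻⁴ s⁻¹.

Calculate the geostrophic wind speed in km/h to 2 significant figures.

120 km/h

Pressure gradient: |∂P/∂n| = 700 Pa / 125000 m = 5.60×10⁻³ Pa/m
Geostrophic balance (pressure-gradient force = Coriolis force):
V_g = (1/(fρ)) |∂P/∂n| = 5.60×10⁻³ / (1.39×10⁻⁴ × 1.22) = 33.0 m/s
Converting: 33.0 m/s × 3.6 = 120 km/h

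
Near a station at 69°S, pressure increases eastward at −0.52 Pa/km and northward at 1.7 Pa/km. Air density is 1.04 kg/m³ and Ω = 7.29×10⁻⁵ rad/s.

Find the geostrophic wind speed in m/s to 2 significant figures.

Coriolis parameter at 69°S:
f = 2Ω sin φ = 2 × 7.29×10⁻⁵ × sin 69° = 1.36×10⁻⁴ s⁻¹
In the Southern Hemisphere f is negative: f = −1.36×10⁻⁴ s⁻¹.
Component geostrophic relations (x east, y north):
u_g = −(1/(fρ)) ∂P/∂y,  v_g = (1/(fρ)) ∂P/∂x
u_g = −(1.7×10⁻³)/(−1.36×10⁻⁴ × 1.04) = 12.0 m/s;  v_g = (−0.52×10⁻³)/(−1.36×10⁻⁴ × 1.04) = 3.67 m/s
|V_g| = √(u_g² + v_g²) = 12.6 m/s

13 m/s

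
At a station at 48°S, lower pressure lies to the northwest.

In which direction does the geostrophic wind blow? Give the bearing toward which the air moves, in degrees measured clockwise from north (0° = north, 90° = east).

225°

The pressure-gradient force points toward the northwest (bearing 315°).
Geostrophic balance: in the Southern Hemisphere the Coriolis force deflects motion to the left, so the geostrophic wind blows 90° to the left of the pressure-gradient force (low pressure on the right).
Rotating 315° by 90° counterclockwise gives 225° — the wind blows toward the southwest.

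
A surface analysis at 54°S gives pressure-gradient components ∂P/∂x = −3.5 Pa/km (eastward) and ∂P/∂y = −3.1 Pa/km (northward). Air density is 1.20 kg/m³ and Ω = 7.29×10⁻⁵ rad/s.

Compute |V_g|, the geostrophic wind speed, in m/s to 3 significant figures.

Coriolis parameter at 54°S:
f = 2Ω sin φ = 2 × 7.29×10⁻⁵ × sin 54° = 1.18×10⁻⁴ s⁻¹
In the Southern Hemisphere f is negative: f = −1.18×10⁻⁴ s⁻¹.
Component geostrophic relations (x east, y north):
u_g = −(1/(fρ)) ∂P/∂y,  v_g = (1/(fρ)) ∂P/∂x
u_g = −(−3.1×10⁻³)/(−1.18×10⁻⁴ × 1.20) = −21.9 m/s;  v_g = (−3.5×10⁻³)/(−1.18×10⁻⁴ × 1.20) = 24.7 m/s
|V_g| = √(u_g² + v_g²) = 33.0 m/s

33.0 m/s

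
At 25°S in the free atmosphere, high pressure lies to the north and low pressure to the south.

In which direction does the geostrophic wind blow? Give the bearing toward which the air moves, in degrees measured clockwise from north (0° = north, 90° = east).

090°

The pressure-gradient force points toward the south (bearing 180°).
Geostrophic balance: in the Southern Hemisphere the Coriolis force deflects motion to the left, so the geostrophic wind blows 90° to the left of the pressure-gradient force (low pressure on the right).
Rotating 180° by 90° counterclockwise gives 090° — the wind blows toward the east.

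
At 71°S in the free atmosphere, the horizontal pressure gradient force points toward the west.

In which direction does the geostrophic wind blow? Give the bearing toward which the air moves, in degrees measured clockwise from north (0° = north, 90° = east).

The pressure-gradient force points toward the west (bearing 270°).
Geostrophic balance: in the Southern Hemisphere the Coriolis force deflects motion to the left, so the geostrophic wind blows 90° to the left of the pressure-gradient force (low pressure on the right).
Rotating 270° by 90° counterclockwise gives 180° — the wind blows toward the south.

180°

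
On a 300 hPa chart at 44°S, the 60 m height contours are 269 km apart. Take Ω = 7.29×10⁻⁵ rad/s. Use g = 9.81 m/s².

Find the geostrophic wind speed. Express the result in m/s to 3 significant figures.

Coriolis parameter at 44°S:
f = 2Ω sin φ = 2 × 7.29×10⁻⁵ × sin 44° = 1.01×10⁻⁴ s⁻¹
Height gradient: |∂Z/∂n| = 60 m / 269000 m = 2.23×10⁻⁴
On a pressure surface, geostrophic balance gives V_g = (g/f)|∂Z/∂n|:
V_g = 9.81 × 2.23×10⁻⁴ / 1.01×10⁻⁴ = 21.6 m/s

21.6 m/s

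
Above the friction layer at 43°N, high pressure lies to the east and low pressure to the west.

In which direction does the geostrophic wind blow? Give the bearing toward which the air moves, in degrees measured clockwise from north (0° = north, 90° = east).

The pressure-gradient force points toward the west (bearing 270°).
Geostrophic balance: in the Northern Hemisphere the Coriolis force deflects motion to the right, so the geostrophic wind blows 90° to the right of the pressure-gradient force (low pressure on the left).
Rotating 270° by 90° clockwise gives 000° — the wind blows toward the north.

000°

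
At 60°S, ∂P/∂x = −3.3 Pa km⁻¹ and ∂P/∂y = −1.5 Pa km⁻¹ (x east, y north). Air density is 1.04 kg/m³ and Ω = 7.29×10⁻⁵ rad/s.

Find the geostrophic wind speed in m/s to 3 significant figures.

Coriolis parameter at 60°S:
f = 2Ω sin φ = 2 × 7.29×10⁻⁵ × sin 60° = 1.26×10⁻⁴ s⁻¹
In the Southern Hemisphere f is negative: f = −1.26×10⁻⁴ s⁻¹.
Component geostrophic relations (x east, y north):
u_g = −(1/(fρ)) ∂P/∂y,  v_g = (1/(fρ)) ∂P/∂x
u_g = −(−1.5×10⁻³)/(−1.26×10⁻⁴ × 1.04) = −11.4 m/s;  v_g = (−3.3×10⁻³)/(−1.26×10⁻⁴ × 1.04) = 25.1 m/s
|V_g| = √(u_g² + v_g²) = 27.6 m/s

27.6 m/s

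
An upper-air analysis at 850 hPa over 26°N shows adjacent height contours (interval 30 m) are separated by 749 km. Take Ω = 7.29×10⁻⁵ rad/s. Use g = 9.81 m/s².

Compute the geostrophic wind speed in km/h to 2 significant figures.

22 km/h

Coriolis parameter at 26°N:
f = 2Ω sin φ = 2 × 7.29×10⁻⁵ × sin 26° = 6.39×10⁻⁵ s⁻¹
Height gradient: |∂Z/∂n| = 30 m / 749000 m = 4.01×10⁻⁵
On a pressure surface, geostrophic balance gives V_g = (g/f)|∂Z/∂n|:
V_g = 9.81 × 4.01×10⁻⁵ / 6.39×10⁻⁵ = 6.15 m/s
Converting: 6.15 m/s × 3.6 = 22 km/h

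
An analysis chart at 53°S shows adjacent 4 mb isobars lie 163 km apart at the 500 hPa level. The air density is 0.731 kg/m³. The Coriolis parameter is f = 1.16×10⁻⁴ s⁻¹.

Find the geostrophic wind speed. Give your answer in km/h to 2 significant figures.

100 km/h

Pressure gradient: |∂P/∂n| = 400 Pa / 163000 m = 2.45×10⁻³ Pa/m
Geostrophic balance (pressure-gradient force = Coriolis force):
V_g = (1/(fρ)) |∂P/∂n| = 2.45×10⁻³ / (1.16×10⁻⁴ × 0.731) = 28.9 m/s
Converting: 28.9 m/s × 3.6 = 100 km/h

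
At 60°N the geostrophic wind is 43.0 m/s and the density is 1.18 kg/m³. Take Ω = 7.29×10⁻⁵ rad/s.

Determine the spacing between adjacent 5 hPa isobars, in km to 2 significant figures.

Coriolis parameter at 60°N:
f = 2Ω sin φ = 2 × 7.29×10⁻⁵ × sin 60° = 1.26×10⁻⁴ s⁻¹
Geostrophic balance rearranged: |∂P/∂n| = f ρ V_g
|∂P/∂n| = 1.26×10⁻⁴ × 1.18 × 43.0 = 6.41×10⁻³ Pa/m
Isobar spacing: Δn = ΔP/|∂P/∂n| = 500 Pa / 6.41×10⁻³ Pa/m = 78043 m ≈ 78 km

78 km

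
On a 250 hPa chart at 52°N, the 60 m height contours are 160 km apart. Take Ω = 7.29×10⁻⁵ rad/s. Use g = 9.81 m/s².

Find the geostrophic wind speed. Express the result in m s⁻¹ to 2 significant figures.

32 m s⁻¹

Coriolis parameter at 52°N:
f = 2Ω sin φ = 2 × 7.29×10⁻⁵ × sin 52° = 1.15×10⁻⁴ s⁻¹
Height gradient: |∂Z/∂n| = 60 m / 160000 m = 3.75×10⁻⁴
On a pressure surface, geostrophic balance gives V_g = (g/f)|∂Z/∂n|:
V_g = 9.81 × 3.75×10⁻⁴ / 1.15×10⁻⁴ = 32.0 m/s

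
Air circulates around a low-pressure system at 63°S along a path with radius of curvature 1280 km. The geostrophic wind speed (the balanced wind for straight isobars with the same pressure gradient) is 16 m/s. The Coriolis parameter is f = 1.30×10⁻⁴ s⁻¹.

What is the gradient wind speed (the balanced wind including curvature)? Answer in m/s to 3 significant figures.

Around a low, centrifugal force acts outward with Coriolis, so pressure-gradient force balances both:
(1/ρ)|∂P/∂n| = fV + V²/R  →  V² + fR·V − fR·V_g = 0
With fR = 1.30×10⁻⁴ × 1280×10³ m = 166 m/s:
V = [−fR + √((fR)² + 4 fR V_g)]/2 = [−166 + √(166² + 4×166×16)]/2 = 14.7 m/s
Subgeostrophic (V < V_g = 16 m/s), as expected around a low.

14.7 m/s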